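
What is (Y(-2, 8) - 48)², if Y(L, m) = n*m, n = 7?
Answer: 64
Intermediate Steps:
Y(L, m) = 7*m
(Y(-2, 8) - 48)² = (7*8 - 48)² = (56 - 48)² = 8² = 64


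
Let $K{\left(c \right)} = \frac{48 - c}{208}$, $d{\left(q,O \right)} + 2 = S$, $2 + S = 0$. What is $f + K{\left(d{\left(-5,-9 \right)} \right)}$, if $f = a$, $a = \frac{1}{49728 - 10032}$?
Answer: $\frac{9925}{39696} \approx 0.25003$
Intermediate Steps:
$S = -2$ ($S = -2 + 0 = -2$)
$d{\left(q,O \right)} = -4$ ($d{\left(q,O \right)} = -2 - 2 = -4$)
$a = \frac{1}{39696} \approx 2.5191 \cdot 10^{-5}$
$K{\left(c \right)} = \frac{3}{13} - \frac{c}{208}$ ($K{\left(c \right)} = \left(48 - c\right) \frac{1}{208} = \frac{3}{13} - \frac{c}{208}$)
$f = \frac{1}{39696} \approx 2.5191 \cdot 10^{-5}$
$f + K{\left(d{\left(-5,-9 \right)} \right)} = \frac{1}{39696} + \left(\frac{3}{13} - - \frac{1}{52}\right) = \frac{1}{39696} + \left(\frac{3}{13} + \frac{1}{52}\right) = \frac{1}{39696} + \frac{1}{4} = \frac{9925}{39696}$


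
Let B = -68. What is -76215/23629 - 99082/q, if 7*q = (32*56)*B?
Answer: 507228929/205666816 ≈ 2.4663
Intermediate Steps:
q = -17408 (q = ((32*56)*(-68))/7 = (1792*(-68))/7 = (⅐)*(-121856) = -17408)
-76215/23629 - 99082/q = -76215/23629 - 99082/(-17408) = -76215*1/23629 - 99082*(-1/17408) = -76215/23629 + 49541/8704 = 507228929/205666816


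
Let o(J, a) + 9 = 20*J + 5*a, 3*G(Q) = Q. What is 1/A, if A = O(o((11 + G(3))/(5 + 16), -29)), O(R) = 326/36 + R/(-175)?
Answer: 22050/217639 ≈ 0.10131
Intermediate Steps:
G(Q) = Q/3
o(J, a) = -9 + 5*a + 20*J (o(J, a) = -9 + (20*J + 5*a) = -9 + (5*a + 20*J) = -9 + 5*a + 20*J)
O(R) = 163/18 - R/175 (O(R) = 326*(1/36) + R*(-1/175) = 163/18 - R/175)
A = 217639/22050 (A = 163/18 - (-9 + 5*(-29) + 20*((11 + (⅓)*3)/(5 + 16)))/175 = 163/18 - (-9 - 145 + 20*((11 + 1)/21))/175 = 163/18 - (-9 - 145 + 20*(12*(1/21)))/175 = 163/18 - (-9 - 145 + 20*(4/7))/175 = 163/18 - (-9 - 145 + 80/7)/175 = 163/18 - 1/175*(-998/7) = 163/18 + 998/1225 = 217639/22050 ≈ 9.8703)
1/A = 1/(217639/22050) = 22050/217639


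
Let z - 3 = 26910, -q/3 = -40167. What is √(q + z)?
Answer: √147414 ≈ 383.95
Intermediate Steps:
q = 120501 (q = -3*(-40167) = 120501)
z = 26913 (z = 3 + 26910 = 26913)
√(q + z) = √(120501 + 26913) = √147414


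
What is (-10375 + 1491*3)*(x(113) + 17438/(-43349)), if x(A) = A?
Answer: -28807656098/43349 ≈ -6.6455e+5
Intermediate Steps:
(-10375 + 1491*3)*(x(113) + 17438/(-43349)) = (-10375 + 1491*3)*(113 + 17438/(-43349)) = (-10375 + 4473)*(113 + 17438*(-1/43349)) = -5902*(113 - 17438/43349) = -5902*4880999/43349 = -28807656098/43349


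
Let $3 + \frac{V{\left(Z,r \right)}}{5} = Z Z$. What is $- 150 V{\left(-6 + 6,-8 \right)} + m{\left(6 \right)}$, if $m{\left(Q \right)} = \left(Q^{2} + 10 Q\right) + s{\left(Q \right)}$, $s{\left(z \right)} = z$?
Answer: $2352$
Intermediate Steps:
$V{\left(Z,r \right)} = -15 + 5 Z^{2}$ ($V{\left(Z,r \right)} = -15 + 5 Z Z = -15 + 5 Z^{2}$)
$m{\left(Q \right)} = Q^{2} + 11 Q$ ($m{\left(Q \right)} = \left(Q^{2} + 10 Q\right) + Q = Q^{2} + 11 Q$)
$- 150 V{\left(-6 + 6,-8 \right)} + m{\left(6 \right)} = - 150 \left(-15 + 5 \left(-6 + 6\right)^{2}\right) + 6 \left(11 + 6\right) = - 150 \left(-15 + 5 \cdot 0^{2}\right) + 6 \cdot 17 = - 150 \left(-15 + 5 \cdot 0\right) + 102 = - 150 \left(-15 + 0\right) + 102 = \left(-150\right) \left(-15\right) + 102 = 2250 + 102 = 2352$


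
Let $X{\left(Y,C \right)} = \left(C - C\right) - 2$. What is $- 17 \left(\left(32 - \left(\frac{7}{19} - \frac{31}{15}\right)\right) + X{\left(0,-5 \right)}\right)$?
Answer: $- \frac{153578}{285} \approx -538.87$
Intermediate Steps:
$X{\left(Y,C \right)} = -2$ ($X{\left(Y,C \right)} = 0 - 2 = -2$)
$- 17 \left(\left(32 - \left(\frac{7}{19} - \frac{31}{15}\right)\right) + X{\left(0,-5 \right)}\right) = - 17 \left(\left(32 - \left(\frac{7}{19} - \frac{31}{15}\right)\right) - 2\right) = - 17 \left(\left(32 - - \frac{484}{285}\right) - 2\right) = - 17 \left(\left(32 + \frac{484}{285}\right) - 2\right) = - 17 \left(\frac{9604}{285} - 2\right) = \left(-17\right) \frac{9034}{285} = - \frac{153578}{285}$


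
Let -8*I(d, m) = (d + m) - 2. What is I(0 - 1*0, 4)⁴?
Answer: 1/256 ≈ 0.0039063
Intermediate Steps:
I(d, m) = ¼ - d/8 - m/8 (I(d, m) = -((d + m) - 2)/8 = -(-2 + d + m)/8 = ¼ - d/8 - m/8)
I(0 - 1*0, 4)⁴ = (¼ - (0 - 1*0)/8 - ⅛*4)⁴ = (¼ - (0 + 0)/8 - ½)⁴ = (¼ - ⅛*0 - ½)⁴ = (¼ + 0 - ½)⁴ = (-¼)⁴ = 1/256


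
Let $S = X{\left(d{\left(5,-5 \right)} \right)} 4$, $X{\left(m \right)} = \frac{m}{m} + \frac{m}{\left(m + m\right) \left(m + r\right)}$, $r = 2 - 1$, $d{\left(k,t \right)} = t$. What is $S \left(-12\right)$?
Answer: $-42$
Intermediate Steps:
$r = 1$ ($r = 2 - 1 = 1$)
$X{\left(m \right)} = 1 + \frac{1}{2 \left(1 + m\right)}$ ($X{\left(m \right)} = \frac{m}{m} + \frac{m}{\left(m + m\right) \left(m + 1\right)} = 1 + \frac{m}{2 m \left(1 + m\right)} = 1 + m \frac{1}{2 m \left(1 + m\right)} = 1 + \frac{1}{2 \left(1 + m\right)}$)
$S = \frac{7}{2}$ ($S = \frac{\frac{3}{2} - 5}{1 - 5} \cdot 4 = \frac{1}{-4} \left(- \frac{7}{2}\right) 4 = \left(- \frac{1}{4}\right) \left(- \frac{7}{2}\right) 4 = \frac{7}{8} \cdot 4 = \frac{7}{2} \approx 3.5$)
$S \left(-12\right) = \frac{7}{2} \left(-12\right) = -42$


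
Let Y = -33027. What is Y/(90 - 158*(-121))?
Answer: -33027/19208 ≈ -1.7194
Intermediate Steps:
Y/(90 - 158*(-121)) = -33027/(90 - 158*(-121)) = -33027/(90 + 19118) = -33027/19208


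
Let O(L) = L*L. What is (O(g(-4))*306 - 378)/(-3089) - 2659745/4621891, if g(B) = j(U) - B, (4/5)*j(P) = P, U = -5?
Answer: -109030115219/114216170392 ≈ -0.95459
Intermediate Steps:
j(P) = 5*P/4
g(B) = -25/4 - B (g(B) = (5/4)*(-5) - B = -25/4 - B)
O(L) = L²
(O(g(-4))*306 - 378)/(-3089) - 2659745/4621891 = ((-25/4 - 1*(-4))²*306 - 378)/(-3089) - 2659745/4621891 = ((-25/4 + 4)²*306 - 378)*(-1/3089) - 2659745*1/4621891 = ((-9/4)²*306 - 378)*(-1/3089) - 2659745/4621891 = ((81/16)*306 - 378)*(-1/3089) - 2659745/4621891 = (12393/8 - 378)*(-1/3089) - 2659745/4621891 = (9369/8)*(-1/3089) - 2659745/4621891 = -9369/24712 - 2659745/4621891 = -109030115219/114216170392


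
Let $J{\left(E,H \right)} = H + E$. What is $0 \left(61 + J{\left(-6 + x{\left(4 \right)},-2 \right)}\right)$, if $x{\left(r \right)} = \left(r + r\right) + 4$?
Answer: $0$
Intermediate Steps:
$x{\left(r \right)} = 4 + 2 r$ ($x{\left(r \right)} = 2 r + 4 = 4 + 2 r$)
$J{\left(E,H \right)} = E + H$
$0 \left(61 + J{\left(-6 + x{\left(4 \right)},-2 \right)}\right) = 0 \left(61 + \left(\left(-6 + \left(4 + 2 \cdot 4\right)\right) - 2\right)\right) = 0 \left(61 + \left(\left(-6 + \left(4 + 8\right)\right) - 2\right)\right) = 0 \left(61 + \left(\left(-6 + 12\right) - 2\right)\right) = 0 \left(61 + \left(6 - 2\right)\right) = 0 \left(61 + 4\right) = 0 \cdot 65 = 0$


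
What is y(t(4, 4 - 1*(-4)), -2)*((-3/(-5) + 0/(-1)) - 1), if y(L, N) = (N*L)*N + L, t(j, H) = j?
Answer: -8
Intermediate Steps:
y(L, N) = L + L*N² (y(L, N) = (L*N)*N + L = L*N² + L = L + L*N²)
y(t(4, 4 - 1*(-4)), -2)*((-3/(-5) + 0/(-1)) - 1) = (4*(1 + (-2)²))*((-3/(-5) + 0/(-1)) - 1) = (4*(1 + 4))*((-3*(-⅕) + 0*(-1)) - 1) = (4*5)*((⅗ + 0) - 1) = 20*(⅗ - 1) = 20*(-⅖) = -8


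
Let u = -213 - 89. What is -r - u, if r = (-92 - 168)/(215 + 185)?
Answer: 6053/20 ≈ 302.65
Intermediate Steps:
u = -302
r = -13/20 (r = -260/400 = -260*1/400 = -13/20 ≈ -0.65000)
-r - u = -1*(-13/20) - 1*(-302) = 13/20 + 302 = 6053/20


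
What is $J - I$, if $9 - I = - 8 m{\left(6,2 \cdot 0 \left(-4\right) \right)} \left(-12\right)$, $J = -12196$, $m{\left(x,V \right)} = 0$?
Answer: $-12205$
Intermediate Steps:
$I = 9$ ($I = 9 - \left(-8\right) 0 \left(-12\right) = 9 - 0 \left(-12\right) = 9 - 0 = 9 + 0 = 9$)
$J - I = -12196 - 9 = -12205$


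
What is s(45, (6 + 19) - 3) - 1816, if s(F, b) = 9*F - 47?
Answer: -1458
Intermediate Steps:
s(F, b) = -47 + 9*F
s(45, (6 + 19) - 3) - 1816 = (-47 + 9*45) - 1816 = (-47 + 405) - 1816 = 358 - 1816 = -1458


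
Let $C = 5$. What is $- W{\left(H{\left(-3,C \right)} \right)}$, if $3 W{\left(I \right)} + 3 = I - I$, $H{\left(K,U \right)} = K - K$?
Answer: $1$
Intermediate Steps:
$H{\left(K,U \right)} = 0$
$W{\left(I \right)} = -1$ ($W{\left(I \right)} = -1 + \frac{I - I}{3} = -1 + \frac{1}{3} \cdot 0 = -1 + 0 = -1$)
$- W{\left(H{\left(-3,C \right)} \right)} = \left(-1\right) \left(-1\right) = 1$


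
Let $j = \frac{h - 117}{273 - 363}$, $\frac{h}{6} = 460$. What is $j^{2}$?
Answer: $\frac{776161}{900} \approx 862.4$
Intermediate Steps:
$h = 2760$ ($h = 6 \cdot 460 = 2760$)
$j = - \frac{881}{30}$ ($j = \frac{2760 - 117}{273 - 363} = \frac{2643}{-90} = 2643 \left(- \frac{1}{90}\right) = - \frac{881}{30} \approx -29.367$)
$j^{2} = \left(- \frac{881}{30}\right)^{2} = \frac{776161}{900}$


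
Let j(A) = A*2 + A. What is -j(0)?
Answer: 0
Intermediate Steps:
j(A) = 3*A (j(A) = 2*A + A = 3*A)
-j(0) = -3*0 = -1*0 = 0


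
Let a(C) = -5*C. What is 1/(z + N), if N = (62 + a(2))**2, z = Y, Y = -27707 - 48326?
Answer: -1/73329 ≈ -1.3637e-5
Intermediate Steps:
Y = -76033
z = -76033
N = 2704 (N = (62 - 5*2)**2 = (62 - 10)**2 = 52**2 = 2704)
1/(z + N) = 1/(-76033 + 2704) = 1/(-73329) = -1/73329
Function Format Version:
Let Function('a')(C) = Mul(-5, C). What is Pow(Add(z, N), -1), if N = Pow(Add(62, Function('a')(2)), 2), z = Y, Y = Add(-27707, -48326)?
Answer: Rational(-1, 73329) ≈ -1.3637e-5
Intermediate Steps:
Y = -76033
z = -76033
N = 2704 (N = Pow(Add(62, Mul(-5, 2)), 2) = Pow(Add(62, -10), 2) = Pow(52, 2) = 2704)
Pow(Add(z, N), -1) = Pow(Add(-76033, 2704), -1) = Pow(-73329, -1) = Rational(-1, 73329)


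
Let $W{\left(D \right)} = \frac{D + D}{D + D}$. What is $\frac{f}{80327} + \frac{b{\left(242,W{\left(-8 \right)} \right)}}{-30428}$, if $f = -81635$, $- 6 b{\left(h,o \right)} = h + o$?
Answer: $- \frac{4961473073}{4888379912} \approx -1.015$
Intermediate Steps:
$W{\left(D \right)} = 1$ ($W{\left(D \right)} = \frac{2 D}{2 D} = 2 D \frac{1}{2 D} = 1$)
$b{\left(h,o \right)} = - \frac{h}{6} - \frac{o}{6}$ ($b{\left(h,o \right)} = - \frac{h + o}{6} = - \frac{h}{6} - \frac{o}{6}$)
$\frac{f}{80327} + \frac{b{\left(242,W{\left(-8 \right)} \right)}}{-30428} = - \frac{81635}{80327} + \frac{\left(- \frac{1}{6}\right) 242 - \frac{1}{6}}{-30428} = \left(-81635\right) \frac{1}{80327} + \left(- \frac{121}{3} - \frac{1}{6}\right) \left(- \frac{1}{30428}\right) = - \frac{81635}{80327} - - \frac{81}{60856} = - \frac{81635}{80327} + \frac{81}{60856} = - \frac{4961473073}{4888379912}$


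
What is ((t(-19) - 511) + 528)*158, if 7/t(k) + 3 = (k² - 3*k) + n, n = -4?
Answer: 1105052/411 ≈ 2688.7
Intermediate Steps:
t(k) = 7/(-7 + k² - 3*k) (t(k) = 7/(-3 + ((k² - 3*k) - 4)) = 7/(-3 + (-4 + k² - 3*k)) = 7/(-7 + k² - 3*k))
((t(-19) - 511) + 528)*158 = ((7/(-7 + (-19)² - 3*(-19)) - 511) + 528)*158 = ((7/(-7 + 361 + 57) - 511) + 528)*158 = ((7/411 - 511) + 528)*158 = (-210014/411 + 528)*158 = (6994/411)*158 = 1105052/411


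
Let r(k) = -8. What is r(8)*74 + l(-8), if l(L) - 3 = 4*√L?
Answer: -589 + 8*I*√2 ≈ -589.0 + 11.314*I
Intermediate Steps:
l(L) = 3 + 4*√L
r(8)*74 + l(-8) = -8*74 + (3 + 4*√(-8)) = -592 + (3 + 4*(2*I*√2)) = -592 + (3 + 8*I*√2) = -589 + 8*I*√2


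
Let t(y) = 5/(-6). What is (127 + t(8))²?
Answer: 573049/36 ≈ 15918.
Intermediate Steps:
t(y) = -⅚ (t(y) = 5*(-⅙) = -⅚)
(127 + t(8))² = (127 - ⅚)² = (757/6)² = 573049/36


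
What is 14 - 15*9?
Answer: -121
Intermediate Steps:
14 - 15*9 = 14 - 135 = -121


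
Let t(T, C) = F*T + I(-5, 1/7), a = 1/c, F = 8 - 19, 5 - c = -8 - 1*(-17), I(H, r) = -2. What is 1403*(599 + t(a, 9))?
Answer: 3365797/4 ≈ 8.4145e+5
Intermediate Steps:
c = -4 (c = 5 - (-8 - 1*(-17)) = 5 - (-8 + 17) = 5 - 1*9 = 5 - 9 = -4)
F = -11
a = -¼ (a = 1/(-4) = -¼ ≈ -0.25000)
t(T, C) = -2 - 11*T (t(T, C) = -11*T - 2 = -2 - 11*T)
1403*(599 + t(a, 9)) = 1403*(599 + (-2 - 11*(-¼))) = 1403*(599 + (-2 + 11/4)) = 1403*(599 + ¾) = 1403*(2399/4) = 3365797/4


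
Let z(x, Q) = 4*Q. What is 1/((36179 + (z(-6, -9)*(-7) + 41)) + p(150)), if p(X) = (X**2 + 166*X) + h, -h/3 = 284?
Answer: 1/83020 ≈ 1.2045e-5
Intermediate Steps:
h = -852 (h = -3*284 = -852)
p(X) = -852 + X**2 + 166*X (p(X) = (X**2 + 166*X) - 852 = -852 + X**2 + 166*X)
1/((36179 + (z(-6, -9)*(-7) + 41)) + p(150)) = 1/((36179 + ((4*(-9))*(-7) + 41)) + (-852 + 150**2 + 166*150)) = 1/((36179 + (-36*(-7) + 41)) + (-852 + 22500 + 24900)) = 1/((36179 + (252 + 41)) + 46548) = 1/((36179 + 293) + 46548) = 1/(36472 + 46548) = 1/83020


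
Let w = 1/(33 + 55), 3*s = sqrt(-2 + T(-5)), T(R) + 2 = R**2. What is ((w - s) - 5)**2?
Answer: 632371/23232 + 439*sqrt(21)/132 ≈ 42.460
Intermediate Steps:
T(R) = -2 + R**2
s = sqrt(21)/3 (s = sqrt(-2 + (-2 + (-5)**2))/3 = sqrt(-2 + (-2 + 25))/3 = sqrt(-2 + 23)/3 = sqrt(21)/3 ≈ 1.5275)
w = 1/88 ≈ 0.011364
((w - s) - 5)**2 = ((1/88 - sqrt(21)/3) - 5)**2 = (-439/88 - sqrt(21)/3)**2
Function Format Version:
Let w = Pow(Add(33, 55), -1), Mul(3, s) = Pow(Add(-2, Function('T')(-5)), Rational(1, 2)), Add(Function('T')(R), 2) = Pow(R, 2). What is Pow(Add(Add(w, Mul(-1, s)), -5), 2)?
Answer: Add(Rational(632371, 23232), Mul(Rational(439, 132), Pow(21, Rational(1, 2)))) ≈ 42.460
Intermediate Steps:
Function('T')(R) = Add(-2, Pow(R, 2))
s = Mul(Rational(1, 3), Pow(21, Rational(1, 2))) (s = Mul(Rational(1, 3), Pow(Add(-2, Add(-2, Pow(-5, 2))), Rational(1, 2))) = Mul(Rational(1, 3), Pow(Add(-2, Add(-2, 25)), Rational(1, 2))) = Mul(Rational(1, 3), Pow(Add(-2, 23), Rational(1, 2))) = Mul(Rational(1, 3), Pow(21, Rational(1, 2))) ≈ 1.5275)
w = Rational(1, 88) (w = Pow(88, -1) = Rational(1, 88) ≈ 0.011364)
Pow(Add(Add(w, Mul(-1, s)), -5), 2) = Pow(Add(Add(Rational(1, 88), Mul(-1, Mul(Rational(1, 3), Pow(21, Rational(1, 2))))), -5), 2) = Pow(Add(Add(Rational(1, 88), Mul(Rational(-1, 3), Pow(21, Rational(1, 2)))), -5), 2) = Pow(Add(Rational(-439, 88), Mul(Rational(-1, 3), Pow(21, Rational(1, 2)))), 2)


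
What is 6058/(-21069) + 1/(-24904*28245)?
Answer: -1420426294303/4940072870040 ≈ -0.28753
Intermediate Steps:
6058/(-21069) + 1/(-24904*28245) = 6058*(-1/21069) - 1/24904*1/28245 = -6058/21069 - 1/703413480 = -1420426294303/4940072870040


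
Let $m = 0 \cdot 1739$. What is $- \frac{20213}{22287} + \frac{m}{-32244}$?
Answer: $- \frac{1189}{1311} \approx -0.90694$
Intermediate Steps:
$m = 0$
$- \frac{20213}{22287} + \frac{m}{-32244} = - \frac{20213}{22287} + \frac{0}{-32244} = \left(-20213\right) \frac{1}{22287} + 0 \left(- \frac{1}{32244}\right) = - \frac{1189}{1311} + 0 = - \frac{1189}{1311}$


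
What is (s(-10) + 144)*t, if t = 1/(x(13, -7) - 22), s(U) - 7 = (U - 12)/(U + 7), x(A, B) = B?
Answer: -475/87 ≈ -5.4598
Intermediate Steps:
s(U) = 7 + (-12 + U)/(7 + U) (s(U) = 7 + (U - 12)/(U + 7) = 7 + (-12 + U)/(7 + U))
t = -1/29 (t = 1/(-7 - 22) = 1/(-29) = -1/29 ≈ -0.034483)
(s(-10) + 144)*t = ((37 + 8*(-10))/(7 - 10) + 144)*(-1/29) = ((37 - 80)/(-3) + 144)*(-1/29) = (-⅓*(-43) + 144)*(-1/29) = (43/3 + 144)*(-1/29) = (475/3)*(-1/29) = -475/87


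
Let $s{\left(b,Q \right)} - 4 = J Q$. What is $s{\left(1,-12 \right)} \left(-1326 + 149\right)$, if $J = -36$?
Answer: $-513172$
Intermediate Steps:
$s{\left(b,Q \right)} = 4 - 36 Q$
$s{\left(1,-12 \right)} \left(-1326 + 149\right) = \left(4 - -432\right) \left(-1326 + 149\right) = \left(4 + 432\right) \left(-1177\right) = 436 \left(-1177\right) = -513172$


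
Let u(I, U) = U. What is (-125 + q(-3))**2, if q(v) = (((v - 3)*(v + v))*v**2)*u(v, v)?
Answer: 1203409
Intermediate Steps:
q(v) = 2*v**4*(-3 + v) (q(v) = (((v - 3)*(v + v))*v**2)*v = (((-3 + v)*(2*v))*v**2)*v = ((2*v*(-3 + v))*v**2)*v = (2*v**3*(-3 + v))*v = 2*v**4*(-3 + v))
(-125 + q(-3))**2 = (-125 + 2*(-3)**4*(-3 - 3))**2 = (-125 + 2*81*(-6))**2 = (-125 - 972)**2 = (-1097)**2 = 1203409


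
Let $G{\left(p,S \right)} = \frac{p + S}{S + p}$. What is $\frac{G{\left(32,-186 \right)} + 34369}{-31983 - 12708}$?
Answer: $- \frac{34370}{44691} \approx -0.76906$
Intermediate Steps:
$G{\left(p,S \right)} = 1$ ($G{\left(p,S \right)} = \frac{S + p}{S + p} = 1$)
$\frac{G{\left(32,-186 \right)} + 34369}{-31983 - 12708} = \frac{1 + 34369}{-31983 - 12708} = \frac{34370}{-44691} = 34370 \left(- \frac{1}{44691}\right) = - \frac{34370}{44691}$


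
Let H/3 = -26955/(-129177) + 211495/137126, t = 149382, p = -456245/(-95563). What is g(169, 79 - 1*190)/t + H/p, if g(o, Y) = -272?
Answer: 14734675184888263087/13414017861871961202 ≈ 1.0985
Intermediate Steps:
p = 456245/95563 (p = -456245*(-1/95563) = 456245/95563 ≈ 4.7743)
H = 10338840315/1968169478 (H = 3*(-26955/(-129177) + 211495/137126) = 3*(-26955*(-1/129177) + 211495*(1/137126)) = 3*(2995/14353 + 211495/137126) = 3*(3446280105/1968169478) = 10338840315/1968169478 ≈ 5.2530)
g(169, 79 - 1*190)/t + H/p = -272/149382 + 10338840315/(1968169478*(456245/95563)) = -272*1/149382 + (10338840315/1968169478)*(95563/456245) = -136/74691 + 197602119404469/179593496698022 = 14734675184888263087/13414017861871961202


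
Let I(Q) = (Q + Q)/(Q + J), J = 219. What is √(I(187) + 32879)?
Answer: 8*√21171073/203 ≈ 181.33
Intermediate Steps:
I(Q) = 2*Q/(219 + Q) (I(Q) = (Q + Q)/(Q + 219) = (2*Q)/(219 + Q) = 2*Q/(219 + Q))
√(I(187) + 32879) = √(2*187/(219 + 187) + 32879) = √(2*187/406 + 32879) = √(2*187*(1/406) + 32879) = √(187/203 + 32879) = √(6674624/203) = 8*√21171073/203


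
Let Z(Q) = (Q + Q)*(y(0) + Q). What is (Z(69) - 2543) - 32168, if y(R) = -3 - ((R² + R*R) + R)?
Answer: -25603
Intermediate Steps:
y(R) = -3 - R - 2*R² (y(R) = -3 - ((R² + R²) + R) = -3 - (2*R² + R) = -3 - (R + 2*R²) = -3 + (-R - 2*R²) = -3 - R - 2*R²)
Z(Q) = 2*Q*(-3 + Q) (Z(Q) = (Q + Q)*((-3 - 1*0 - 2*0²) + Q) = (2*Q)*((-3 + 0 - 2*0) + Q) = (2*Q)*((-3 + 0 + 0) + Q) = (2*Q)*(-3 + Q) = 2*Q*(-3 + Q))
(Z(69) - 2543) - 32168 = (2*69*(-3 + 69) - 2543) - 32168 = (2*69*66 - 2543) - 32168 = (9108 - 2543) - 32168 = 6565 - 32168 = -25603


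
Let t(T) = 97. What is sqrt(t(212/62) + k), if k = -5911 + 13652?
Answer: sqrt(7838) ≈ 88.532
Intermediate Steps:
k = 7741
sqrt(t(212/62) + k) = sqrt(97 + 7741) = sqrt(7838)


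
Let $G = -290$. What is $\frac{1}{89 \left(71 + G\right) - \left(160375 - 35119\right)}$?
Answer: $- \frac{1}{144747} \approx -6.9086 \cdot 10^{-6}$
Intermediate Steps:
$\frac{1}{89 \left(71 + G\right) - \left(160375 - 35119\right)} = \frac{1}{89 \left(71 - 290\right) - \left(160375 - 35119\right)} = \frac{1}{89 \left(-219\right) - 125256} = \frac{1}{-19491 - 125256} = \frac{1}{-144747} = - \frac{1}{144747}$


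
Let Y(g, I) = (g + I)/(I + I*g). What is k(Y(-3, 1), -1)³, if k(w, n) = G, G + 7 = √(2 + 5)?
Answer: -490 + 154*√7 ≈ -82.554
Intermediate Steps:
Y(g, I) = (I + g)/(I + I*g)
G = -7 + √7 (G = -7 + √(2 + 5) = -7 + √7 ≈ -4.3542)
k(w, n) = -7 + √7
k(Y(-3, 1), -1)³ = (-7 + √7)³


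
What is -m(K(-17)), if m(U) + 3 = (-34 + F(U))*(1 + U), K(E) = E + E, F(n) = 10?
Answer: -789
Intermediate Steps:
K(E) = 2*E
m(U) = -27 - 24*U (m(U) = -3 + (-34 + 10)*(1 + U) = -3 - 24*(1 + U) = -3 + (-24 - 24*U) = -27 - 24*U)
-m(K(-17)) = -(-27 - 48*(-17)) = -(-27 - 24*(-34)) = -(-27 + 816) = -1*789 = -789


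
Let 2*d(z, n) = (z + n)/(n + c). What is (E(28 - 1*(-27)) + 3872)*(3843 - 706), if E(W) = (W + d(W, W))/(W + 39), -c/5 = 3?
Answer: 9135555715/752 ≈ 1.2148e+7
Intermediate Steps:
c = -15 (c = -5*3 = -15)
d(z, n) = (n + z)/(2*(-15 + n)) (d(z, n) = ((z + n)/(n - 15))/2 = ((n + z)/(-15 + n))/2 = (n + z)/(2*(-15 + n)))
E(W) = (W + W/(-15 + W))/(39 + W) (E(W) = (W + (W + W)/(2*(-15 + W)))/(W + 39) = (W + (2*W)/(2*(-15 + W)))/(39 + W) = (W + W/(-15 + W))/(39 + W))
(E(28 - 1*(-27)) + 3872)*(3843 - 706) = ((28 - 1*(-27))*(-14 + (28 - 1*(-27)))/((-15 + (28 - 1*(-27)))*(39 + (28 - 1*(-27)))) + 3872)*(3843 - 706) = ((28 + 27)*(-14 + (28 + 27))/((-15 + (28 + 27))*(39 + (28 + 27))) + 3872)*3137 = (55*(-14 + 55)/((-15 + 55)*(39 + 55)) + 3872)*3137 = (55*41/(40*94) + 3872)*3137 = (55*(1/40)*(1/94)*41 + 3872)*3137 = (451/752 + 3872)*3137 = (2912195/752)*3137 = 9135555715/752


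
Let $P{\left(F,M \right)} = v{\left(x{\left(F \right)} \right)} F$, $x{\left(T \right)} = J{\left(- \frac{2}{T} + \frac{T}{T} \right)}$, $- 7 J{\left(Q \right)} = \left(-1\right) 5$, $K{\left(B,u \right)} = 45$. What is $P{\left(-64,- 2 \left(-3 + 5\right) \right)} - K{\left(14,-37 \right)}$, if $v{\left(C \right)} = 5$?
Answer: $-365$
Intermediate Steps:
$J{\left(Q \right)} = \frac{5}{7}$ ($J{\left(Q \right)} = - \frac{\left(-1\right) 5}{7} = \left(- \frac{1}{7}\right) \left(-5\right) = \frac{5}{7}$)
$x{\left(T \right)} = \frac{5}{7}$
$P{\left(F,M \right)} = 5 F$
$P{\left(-64,- 2 \left(-3 + 5\right) \right)} - K{\left(14,-37 \right)} = 5 \left(-64\right) - 45 = -320 - 45 = -365$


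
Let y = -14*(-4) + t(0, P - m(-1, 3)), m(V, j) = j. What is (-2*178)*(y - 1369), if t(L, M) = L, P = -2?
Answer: 467428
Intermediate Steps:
y = 56 (y = -14*(-4) + 0 = 56 + 0 = 56)
(-2*178)*(y - 1369) = (-2*178)*(56 - 1369) = -356*(-1313) = 467428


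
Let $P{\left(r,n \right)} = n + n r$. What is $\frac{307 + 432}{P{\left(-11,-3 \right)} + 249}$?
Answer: $\frac{739}{279} \approx 2.6487$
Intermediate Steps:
$\frac{307 + 432}{P{\left(-11,-3 \right)} + 249} = \frac{307 + 432}{- 3 \left(1 - 11\right) + 249} = \frac{739}{\left(-3\right) \left(-10\right) + 249} = \frac{739}{30 + 249} = \frac{739}{279}$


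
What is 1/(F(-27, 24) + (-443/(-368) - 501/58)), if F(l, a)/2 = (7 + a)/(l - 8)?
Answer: -373520/3438459 ≈ -0.10863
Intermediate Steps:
F(l, a) = 2*(7 + a)/(-8 + l) (F(l, a) = 2*((7 + a)/(l - 8)) = 2*((7 + a)/(-8 + l)) = 2*(7 + a)/(-8 + l))
1/(F(-27, 24) + (-443/(-368) - 501/58)) = 1/(2*(7 + 24)/(-8 - 27) + (-443/(-368) - 501/58)) = 1/(2*31/(-35) + (-443*(-1/368) - 501*1/58)) = 1/(2*(-1/35)*31 + (443/368 - 501/58)) = 1/(-62/35 - 79337/10672) = 1/(-3438459/373520) = -373520/3438459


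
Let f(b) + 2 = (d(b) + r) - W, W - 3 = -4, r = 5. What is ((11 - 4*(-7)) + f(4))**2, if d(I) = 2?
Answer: 2025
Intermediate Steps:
W = -1 (W = 3 - 4 = -1)
f(b) = 6 (f(b) = -2 + ((2 + 5) - 1*(-1)) = -2 + (7 + 1) = -2 + 8 = 6)
((11 - 4*(-7)) + f(4))**2 = ((11 - 4*(-7)) + 6)**2 = ((11 + 28) + 6)**2 = (39 + 6)**2 = 45**2 = 2025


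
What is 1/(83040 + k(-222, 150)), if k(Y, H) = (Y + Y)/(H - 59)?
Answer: 91/7556196 ≈ 1.2043e-5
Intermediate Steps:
k(Y, H) = 2*Y/(-59 + H) (k(Y, H) = (2*Y)/(-59 + H) = 2*Y/(-59 + H))
1/(83040 + k(-222, 150)) = 1/(83040 + 2*(-222)/(-59 + 150)) = 1/(83040 + 2*(-222)/91) = 1/(83040 + 2*(-222)*(1/91)) = 1/(83040 - 444/91) = 1/(7556196/91) = 91/7556196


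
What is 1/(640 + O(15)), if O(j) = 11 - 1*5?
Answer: 1/646 ≈ 0.0015480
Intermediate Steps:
O(j) = 6 (O(j) = 11 - 5 = 6)
1/(640 + O(15)) = 1/(640 + 6) = 1/646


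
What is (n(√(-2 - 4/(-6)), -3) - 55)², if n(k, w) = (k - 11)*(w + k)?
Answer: 2548/9 + 3920*I*√3/9 ≈ 283.11 + 754.4*I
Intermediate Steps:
n(k, w) = (-11 + k)*(k + w)
(n(√(-2 - 4/(-6)), -3) - 55)² = (((√(-2 - 4/(-6)))² - 11*√(-2 - 4/(-6)) - 11*(-3) + √(-2 - 4/(-6))*(-3)) - 55)² = (((√(-2 - 4*(-⅙)))² - 11*√(-2 - 4*(-⅙)) + 33 + √(-2 - 4*(-⅙))*(-3)) - 55)² = (((√(-2 + ⅔))² - 11*√(-2 + ⅔) + 33 + √(-2 + ⅔)*(-3)) - 55)² = (((√(-4/3))² - 22*I*√3/3 + 33 + √(-4/3)*(-3)) - 55)² = (((2*I*√3/3)² - 22*I*√3/3 + 33 + (2*I*√3/3)*(-3)) - 55)² = ((-4/3 - 22*I*√3/3 + 33 - 2*I*√3) - 55)² = ((95/3 - 28*I*√3/3) - 55)² = (-70/3 - 28*I*√3/3)²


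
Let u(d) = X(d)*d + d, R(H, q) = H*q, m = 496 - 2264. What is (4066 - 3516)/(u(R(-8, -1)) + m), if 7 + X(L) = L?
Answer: -275/876 ≈ -0.31393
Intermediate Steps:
X(L) = -7 + L
m = -1768
u(d) = d + d*(-7 + d) (u(d) = (-7 + d)*d + d = d*(-7 + d) + d = d + d*(-7 + d))
(4066 - 3516)/(u(R(-8, -1)) + m) = (4066 - 3516)/((-8*(-1))*(-6 - 8*(-1)) - 1768) = 550/(8*(-6 + 8) - 1768) = 550/(8*2 - 1768) = 550/(16 - 1768) = 550/(-1752) = 550*(-1/1752) = -275/876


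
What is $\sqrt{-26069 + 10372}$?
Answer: $i \sqrt{15697} \approx 125.29 i$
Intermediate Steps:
$\sqrt{-26069 + 10372} = \sqrt{-15697} = i \sqrt{15697}$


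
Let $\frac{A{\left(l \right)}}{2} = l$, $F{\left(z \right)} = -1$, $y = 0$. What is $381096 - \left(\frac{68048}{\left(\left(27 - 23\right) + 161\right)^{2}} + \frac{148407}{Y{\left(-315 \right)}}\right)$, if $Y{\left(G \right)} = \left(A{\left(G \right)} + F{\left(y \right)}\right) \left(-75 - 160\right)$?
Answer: $\frac{307698590684549}{807411825} \approx 3.8109 \cdot 10^{5}$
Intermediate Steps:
$A{\left(l \right)} = 2 l$
$Y{\left(G \right)} = 235 - 470 G$ ($Y{\left(G \right)} = \left(2 G - 1\right) \left(-75 - 160\right) = \left(-1 + 2 G\right) \left(-235\right) = 235 - 470 G$)
$381096 - \left(\frac{68048}{\left(\left(27 - 23\right) + 161\right)^{2}} + \frac{148407}{Y{\left(-315 \right)}}\right) = 381096 - \left(\frac{68048}{\left(\left(27 - 23\right) + 161\right)^{2}} + \frac{148407}{235 - -148050}\right) = 381096 - \left(\frac{68048}{\left(\left(27 - 23\right) + 161\right)^{2}} + \frac{148407}{235 + 148050}\right) = 381096 - \left(\frac{148407}{148285} + \frac{68048}{\left(4 + 161\right)^{2}}\right) = 381096 - \left(\frac{148407}{148285} + \frac{68048}{165^{2}}\right) = 381096 - \left(\frac{148407}{148285} + \frac{68048}{27225}\right) = 381096 - \frac{2826175651}{807411825} = \frac{307698590684549}{807411825}$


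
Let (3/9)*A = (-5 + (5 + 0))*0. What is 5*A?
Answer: 0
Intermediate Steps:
A = 0 (A = 3*((-5 + (5 + 0))*0) = 3*((-5 + 5)*0) = 3*(0*0) = 3*0 = 0)
5*A = 5*0 = 0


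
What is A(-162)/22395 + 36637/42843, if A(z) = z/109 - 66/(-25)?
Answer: 745319333089/871517661375 ≈ 0.85520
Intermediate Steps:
A(z) = 66/25 + z/109 (A(z) = z*(1/109) - 66*(-1/25) = z/109 + 66/25 = 66/25 + z/109)
A(-162)/22395 + 36637/42843 = (66/25 + (1/109)*(-162))/22395 + 36637/42843 = (66/25 - 162/109)*(1/22395) + 36637*(1/42843) = (3144/2725)*(1/22395) + 36637/42843 = 1048/20342125 + 36637/42843 = 745319333089/871517661375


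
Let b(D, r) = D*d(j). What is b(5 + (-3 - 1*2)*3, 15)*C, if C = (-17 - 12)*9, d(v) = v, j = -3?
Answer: -7830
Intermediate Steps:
b(D, r) = -3*D (b(D, r) = D*(-3) = -3*D)
C = -261 (C = -29*9 = -261)
b(5 + (-3 - 1*2)*3, 15)*C = -3*(5 + (-3 - 1*2)*3)*(-261) = -3*(5 + (-3 - 2)*3)*(-261) = -3*(5 - 5*3)*(-261) = -3*(5 - 15)*(-261) = -3*(-10)*(-261) = 30*(-261) = -7830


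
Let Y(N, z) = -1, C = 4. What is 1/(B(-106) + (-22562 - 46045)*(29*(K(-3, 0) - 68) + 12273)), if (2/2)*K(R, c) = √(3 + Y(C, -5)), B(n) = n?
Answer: -706720813/499446390487185751 + 1989603*√2/499446390487185751 ≈ -1.4094e-9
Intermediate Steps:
K(R, c) = √2 (K(R, c) = √(3 - 1) = √2)
1/(B(-106) + (-22562 - 46045)*(29*(K(-3, 0) - 68) + 12273)) = 1/(-106 + (-22562 - 46045)*(29*(√2 - 68) + 12273)) = 1/(-106 - 68607*(29*(-68 + √2) + 12273)) = 1/(-106 - 68607*((-1972 + 29*√2) + 12273)) = 1/(-106 - 68607*(10301 + 29*√2)) = 1/(-106 + (-706720707 - 1989603*√2)) = 1/(-706720813 - 1989603*√2)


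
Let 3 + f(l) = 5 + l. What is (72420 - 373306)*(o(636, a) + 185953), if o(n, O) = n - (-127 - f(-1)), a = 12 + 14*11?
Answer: -56180531262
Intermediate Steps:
f(l) = 2 + l (f(l) = -3 + (5 + l) = 2 + l)
a = 166 (a = 12 + 154 = 166)
o(n, O) = 128 + n (o(n, O) = n - (-127 - (2 - 1)) = n - (-127 - 1*1) = n - (-127 - 1) = n - 1*(-128) = n + 128 = 128 + n)
(72420 - 373306)*(o(636, a) + 185953) = (72420 - 373306)*((128 + 636) + 185953) = -300886*(764 + 185953) = -300886*186717 = -56180531262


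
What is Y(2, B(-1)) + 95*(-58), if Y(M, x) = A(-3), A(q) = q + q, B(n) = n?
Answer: -5516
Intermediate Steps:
A(q) = 2*q
Y(M, x) = -6 (Y(M, x) = 2*(-3) = -6)
Y(2, B(-1)) + 95*(-58) = -6 + 95*(-58) = -6 - 5510 = -5516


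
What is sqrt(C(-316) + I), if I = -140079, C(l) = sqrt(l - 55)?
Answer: sqrt(-140079 + I*sqrt(371)) ≈ 0.026 + 374.27*I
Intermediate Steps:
C(l) = sqrt(-55 + l)
sqrt(C(-316) + I) = sqrt(sqrt(-55 - 316) - 140079) = sqrt(sqrt(-371) - 140079) = sqrt(I*sqrt(371) - 140079) = sqrt(-140079 + I*sqrt(371))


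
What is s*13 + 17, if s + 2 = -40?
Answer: -529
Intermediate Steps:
s = -42 (s = -2 - 40 = -42)
s*13 + 17 = -42*13 + 17 = -546 + 17 = -529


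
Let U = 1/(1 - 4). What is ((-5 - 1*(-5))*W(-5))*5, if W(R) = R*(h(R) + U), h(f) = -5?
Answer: 0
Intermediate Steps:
U = -1/3 (U = 1/(-3) = -1/3 ≈ -0.33333)
W(R) = -16*R/3 (W(R) = R*(-5 - 1/3) = R*(-16/3) = -16*R/3)
((-5 - 1*(-5))*W(-5))*5 = ((-5 - 1*(-5))*(-16/3*(-5)))*5 = ((-5 + 5)*(80/3))*5 = (0*(80/3))*5 = 0*5 = 0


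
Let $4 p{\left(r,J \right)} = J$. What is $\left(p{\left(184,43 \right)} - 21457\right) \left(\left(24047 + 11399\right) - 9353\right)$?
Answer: $- \frac{2238388005}{4} \approx -5.596 \cdot 10^{8}$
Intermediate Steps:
$p{\left(r,J \right)} = \frac{J}{4}$
$\left(p{\left(184,43 \right)} - 21457\right) \left(\left(24047 + 11399\right) - 9353\right) = \left(\frac{1}{4} \cdot 43 - 21457\right) \left(\left(24047 + 11399\right) - 9353\right) = \left(\frac{43}{4} - 21457\right) \left(35446 - 9353\right) = \left(- \frac{85785}{4}\right) 26093 = - \frac{2238388005}{4}$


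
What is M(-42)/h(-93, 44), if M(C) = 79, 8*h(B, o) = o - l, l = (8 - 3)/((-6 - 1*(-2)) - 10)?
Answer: 8848/621 ≈ 14.248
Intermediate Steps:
l = -5/14 (l = 5/((-6 + 2) - 10) = 5/(-4 - 10) = 5/(-14) = 5*(-1/14) = -5/14 ≈ -0.35714)
h(B, o) = 5/112 + o/8 (h(B, o) = (o - 1*(-5/14))/8 = (o + 5/14)/8 = (5/14 + o)/8 = 5/112 + o/8)
M(-42)/h(-93, 44) = 79/(5/112 + (⅛)*44) = 79/(5/112 + 11/2) = 79/(621/112) = 79*(112/621) = 8848/621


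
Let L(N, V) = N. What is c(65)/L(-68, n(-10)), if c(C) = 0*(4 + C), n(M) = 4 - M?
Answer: 0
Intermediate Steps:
c(C) = 0
c(65)/L(-68, n(-10)) = 0/(-68) = 0*(-1/68) = 0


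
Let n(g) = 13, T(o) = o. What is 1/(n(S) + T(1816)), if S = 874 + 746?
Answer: 1/1829 ≈ 0.00054675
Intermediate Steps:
S = 1620
1/(n(S) + T(1816)) = 1/(13 + 1816) = 1/1829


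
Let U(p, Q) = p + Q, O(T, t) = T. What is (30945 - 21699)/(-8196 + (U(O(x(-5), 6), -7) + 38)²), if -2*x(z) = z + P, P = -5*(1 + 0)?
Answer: -67/50 ≈ -1.3400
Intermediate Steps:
P = -5 (P = -5*1 = -5)
x(z) = 5/2 - z/2 (x(z) = -(z - 5)/2 = -(-5 + z)/2 = 5/2 - z/2)
U(p, Q) = Q + p
(30945 - 21699)/(-8196 + (U(O(x(-5), 6), -7) + 38)²) = (30945 - 21699)/(-8196 + ((-7 + (5/2 - ½*(-5))) + 38)²) = 9246/(-8196 + ((-7 + (5/2 + 5/2)) + 38)²) = 9246/(-8196 + ((-7 + 5) + 38)²) = 9246/(-8196 + (-2 + 38)²) = 9246/(-8196 + 36²) = 9246/(-8196 + 1296) = 9246/(-6900) = 9246*(-1/6900) = -67/50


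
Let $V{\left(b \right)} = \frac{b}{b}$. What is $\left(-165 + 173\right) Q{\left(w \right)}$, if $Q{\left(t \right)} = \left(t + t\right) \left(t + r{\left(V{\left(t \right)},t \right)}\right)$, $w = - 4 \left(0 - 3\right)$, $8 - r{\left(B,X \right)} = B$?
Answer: $3648$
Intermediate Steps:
$V{\left(b \right)} = 1$
$r{\left(B,X \right)} = 8 - B$
$w = 12$ ($w = \left(-4\right) \left(-3\right) = 12$)
$Q{\left(t \right)} = 2 t \left(7 + t\right)$ ($Q{\left(t \right)} = \left(t + t\right) \left(t + \left(8 - 1\right)\right) = 2 t \left(t + \left(8 - 1\right)\right) = 2 t \left(t + 7\right) = 2 t \left(7 + t\right)$)
$\left(-165 + 173\right) Q{\left(w \right)} = \left(-165 + 173\right) 2 \cdot 12 \left(7 + 12\right) = 8 \cdot 2 \cdot 12 \cdot 19 = 8 \cdot 456 = 3648$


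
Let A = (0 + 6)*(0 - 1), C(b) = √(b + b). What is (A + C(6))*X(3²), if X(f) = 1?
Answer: -6 + 2*√3 ≈ -2.5359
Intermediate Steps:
C(b) = √2*√b (C(b) = √(2*b) = √2*√b)
A = -6 (A = 6*(-1) = -6)
(A + C(6))*X(3²) = (-6 + √2*√6)*1 = (-6 + 2*√3)*1 = -6 + 2*√3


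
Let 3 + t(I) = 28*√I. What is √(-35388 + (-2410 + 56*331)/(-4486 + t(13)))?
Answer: √(-158872858 + 990864*√13)/√(4489 - 28*√13) ≈ 188.13*I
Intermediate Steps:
t(I) = -3 + 28*√I
√(-35388 + (-2410 + 56*331)/(-4486 + t(13))) = √(-35388 + (-2410 + 56*331)/(-4486 + (-3 + 28*√13))) = √(-35388 + (-2410 + 18536)/(-4489 + 28*√13)) = √(-35388 + 16126/(-4489 + 28*√13))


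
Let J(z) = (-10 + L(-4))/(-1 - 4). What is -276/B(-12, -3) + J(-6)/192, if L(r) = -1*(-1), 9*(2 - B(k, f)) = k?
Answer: -26493/320 ≈ -82.791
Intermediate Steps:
B(k, f) = 2 - k/9
L(r) = 1
J(z) = 9/5 (J(z) = (-10 + 1)/(-1 - 4) = -9/(-5) = -9*(-⅕) = 9/5)
-276/B(-12, -3) + J(-6)/192 = -276/(2 - ⅑*(-12)) + (9/5)/192 = -276/(2 + 4/3) + (9/5)*(1/192) = -276/10/3 + 3/320 = -276*3/10 + 3/320 = -414/5 + 3/320 = -26493/320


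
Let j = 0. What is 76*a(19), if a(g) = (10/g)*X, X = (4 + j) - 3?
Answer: 40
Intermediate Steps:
X = 1 (X = (4 + 0) - 3 = 4 - 3 = 1)
a(g) = 10/g (a(g) = (10/g)*1 = 10/g)
76*a(19) = 76*(10/19) = 40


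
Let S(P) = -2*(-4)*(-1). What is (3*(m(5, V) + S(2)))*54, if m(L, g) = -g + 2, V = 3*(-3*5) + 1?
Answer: 6156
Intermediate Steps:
V = -44 (V = 3*(-15) + 1 = -45 + 1 = -44)
m(L, g) = 2 - g
S(P) = -8 (S(P) = 8*(-1) = -8)
(3*(m(5, V) + S(2)))*54 = (3*((2 - 1*(-44)) - 8))*54 = (3*((2 + 44) - 8))*54 = (3*(46 - 8))*54 = (3*38)*54 = 114*54 = 6156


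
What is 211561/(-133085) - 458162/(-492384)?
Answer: -21597380827/32764462320 ≈ -0.65917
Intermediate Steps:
211561/(-133085) - 458162/(-492384) = 211561*(-1/133085) - 458162*(-1/492384) = -211561/133085 + 229081/246192 = -21597380827/32764462320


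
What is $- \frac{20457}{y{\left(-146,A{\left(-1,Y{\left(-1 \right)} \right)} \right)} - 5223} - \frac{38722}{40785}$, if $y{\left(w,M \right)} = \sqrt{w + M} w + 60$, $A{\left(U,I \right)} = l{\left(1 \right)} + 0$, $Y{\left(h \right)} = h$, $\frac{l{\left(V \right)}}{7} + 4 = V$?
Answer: $\frac{3137653784233}{1232373467685} - \frac{2986722 i \sqrt{167}}{30216341} \approx 2.546 - 1.2774 i$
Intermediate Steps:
$l{\left(V \right)} = -28 + 7 V$
$A{\left(U,I \right)} = -21$ ($A{\left(U,I \right)} = \left(-28 + 7 \cdot 1\right) + 0 = \left(-28 + 7\right) + 0 = -21 + 0 = -21$)
$y{\left(w,M \right)} = 60 + w \sqrt{M + w}$ ($y{\left(w,M \right)} = \sqrt{M + w} w + 60 = w \sqrt{M + w} + 60 = 60 + w \sqrt{M + w}$)
$- \frac{20457}{y{\left(-146,A{\left(-1,Y{\left(-1 \right)} \right)} \right)} - 5223} - \frac{38722}{40785} = - \frac{20457}{\left(60 - 146 \sqrt{-21 - 146}\right) - 5223} - \frac{38722}{40785} = - \frac{20457}{\left(60 - 146 \sqrt{-167}\right) - 5223} - \frac{38722}{40785} = - \frac{20457}{\left(60 - 146 i \sqrt{167}\right) - 5223} - \frac{38722}{40785} = - \frac{20457}{-5163 - 146 i \sqrt{167}} - \frac{38722}{40785} = - \frac{38722}{40785} - \frac{20457}{-5163 - 146 i \sqrt{167}}$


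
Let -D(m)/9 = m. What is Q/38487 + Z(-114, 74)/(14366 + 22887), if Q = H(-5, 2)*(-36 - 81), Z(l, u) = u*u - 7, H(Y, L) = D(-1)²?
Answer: -47520426/477918737 ≈ -0.099432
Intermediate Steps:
D(m) = -9*m
H(Y, L) = 81 (H(Y, L) = (-9*(-1))² = 9² = 81)
Z(l, u) = -7 + u² (Z(l, u) = u² - 7 = -7 + u²)
Q = -9477 (Q = 81*(-36 - 81) = 81*(-117) = -9477)
Q/38487 + Z(-114, 74)/(14366 + 22887) = -9477/38487 + (-7 + 74²)/(14366 + 22887) = -9477*1/38487 + (-7 + 5476)/37253 = -3159/12829 + 5469*(1/37253) = -3159/12829 + 5469/37253 = -47520426/477918737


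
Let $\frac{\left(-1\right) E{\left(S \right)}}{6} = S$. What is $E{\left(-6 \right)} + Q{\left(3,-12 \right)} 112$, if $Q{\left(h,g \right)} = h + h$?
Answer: $708$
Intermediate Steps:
$Q{\left(h,g \right)} = 2 h$
$E{\left(S \right)} = - 6 S$
$E{\left(-6 \right)} + Q{\left(3,-12 \right)} 112 = \left(-6\right) \left(-6\right) + 2 \cdot 3 \cdot 112 = 36 + 6 \cdot 112 = 36 + 672 = 708$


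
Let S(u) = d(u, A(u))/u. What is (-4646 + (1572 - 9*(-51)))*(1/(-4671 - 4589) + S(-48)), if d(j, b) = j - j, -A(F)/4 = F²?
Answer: 523/1852 ≈ 0.28240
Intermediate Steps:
A(F) = -4*F²
d(j, b) = 0
S(u) = 0 (S(u) = 0/u = 0)
(-4646 + (1572 - 9*(-51)))*(1/(-4671 - 4589) + S(-48)) = (-4646 + (1572 - 9*(-51)))*(1/(-4671 - 4589) + 0) = (-4646 + (1572 - 1*(-459)))*(1/(-9260) + 0) = (-4646 + (1572 + 459))*(-1/9260 + 0) = (-4646 + 2031)*(-1/9260) = -2615*(-1/9260) = 523/1852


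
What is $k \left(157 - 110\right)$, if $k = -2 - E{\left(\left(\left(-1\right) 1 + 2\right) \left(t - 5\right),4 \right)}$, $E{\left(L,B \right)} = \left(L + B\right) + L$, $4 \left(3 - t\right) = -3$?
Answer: $- \frac{329}{2} \approx -164.5$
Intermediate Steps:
$t = \frac{15}{4}$ ($t = 3 - - \frac{3}{4} = 3 + \frac{3}{4} = \frac{15}{4} \approx 3.75$)
$E{\left(L,B \right)} = B + 2 L$ ($E{\left(L,B \right)} = \left(B + L\right) + L = B + 2 L$)
$k = - \frac{7}{2}$ ($k = -2 - \left(4 + 2 \left(\left(-1\right) 1 + 2\right) \left(\frac{15}{4} - 5\right)\right) = -2 - \left(4 + 2 \left(-1 + 2\right) \left(- \frac{5}{4}\right)\right) = -2 - \left(4 + 2 \cdot 1 \left(- \frac{5}{4}\right)\right) = -2 - \left(4 + 2 \left(- \frac{5}{4}\right)\right) = -2 - \left(4 - \frac{5}{2}\right) = -2 - \frac{3}{2} = - \frac{7}{2} \approx -3.5$)
$k \left(157 - 110\right) = - \frac{7 \left(157 - 110\right)}{2} = \left(- \frac{7}{2}\right) 47 = - \frac{329}{2}$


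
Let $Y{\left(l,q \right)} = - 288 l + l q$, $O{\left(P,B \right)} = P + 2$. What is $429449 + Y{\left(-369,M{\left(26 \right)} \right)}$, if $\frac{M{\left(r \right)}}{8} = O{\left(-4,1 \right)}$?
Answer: $541625$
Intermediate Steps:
$O{\left(P,B \right)} = 2 + P$
$M{\left(r \right)} = -16$ ($M{\left(r \right)} = 8 \left(2 - 4\right) = 8 \left(-2\right) = -16$)
$429449 + Y{\left(-369,M{\left(26 \right)} \right)} = 429449 - 369 \left(-288 - 16\right) = 429449 - -112176 = 429449 + 112176 = 541625$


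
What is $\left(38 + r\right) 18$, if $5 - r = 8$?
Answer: $630$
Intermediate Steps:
$r = -3$ ($r = 5 - 8 = -3$)
$\left(38 + r\right) 18 = \left(38 - 3\right) 18 = 35 \cdot 18 = 630$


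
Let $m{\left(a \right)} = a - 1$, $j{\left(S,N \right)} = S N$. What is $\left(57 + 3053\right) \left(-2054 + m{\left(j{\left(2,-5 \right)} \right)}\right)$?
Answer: $-6422150$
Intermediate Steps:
$j{\left(S,N \right)} = N S$
$m{\left(a \right)} = -1 + a$
$\left(57 + 3053\right) \left(-2054 + m{\left(j{\left(2,-5 \right)} \right)}\right) = \left(57 + 3053\right) \left(-2054 - 11\right) = 3110 \left(-2054 - 11\right) = 3110 \left(-2065\right) = -6422150$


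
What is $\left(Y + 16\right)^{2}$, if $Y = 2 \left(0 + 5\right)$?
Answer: $676$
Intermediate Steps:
$Y = 10$ ($Y = 2 \cdot 5 = 10$)
$\left(Y + 16\right)^{2} = \left(10 + 16\right)^{2} = 26^{2} = 676$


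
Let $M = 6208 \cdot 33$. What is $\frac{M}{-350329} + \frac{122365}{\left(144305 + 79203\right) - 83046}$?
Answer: $\frac{2013200131}{7029701714} \approx 0.28639$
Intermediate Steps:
$M = 204864$
$\frac{M}{-350329} + \frac{122365}{\left(144305 + 79203\right) - 83046} = \frac{204864}{-350329} + \frac{122365}{\left(144305 + 79203\right) - 83046} = 204864 \left(- \frac{1}{350329}\right) + \frac{122365}{223508 - 83046} = - \frac{204864}{350329} + \frac{122365}{140462} = \frac{2013200131}{7029701714}$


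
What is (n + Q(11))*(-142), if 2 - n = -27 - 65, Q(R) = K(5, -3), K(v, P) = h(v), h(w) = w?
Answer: -14058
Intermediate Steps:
K(v, P) = v
Q(R) = 5
n = 94 (n = 2 - (-27 - 65) = 2 - 1*(-92) = 2 + 92 = 94)
(n + Q(11))*(-142) = (94 + 5)*(-142) = 99*(-142) = -14058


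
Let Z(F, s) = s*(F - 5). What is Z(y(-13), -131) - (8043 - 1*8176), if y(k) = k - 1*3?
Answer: 2884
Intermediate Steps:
y(k) = -3 + k (y(k) = k - 3 = -3 + k)
Z(F, s) = s*(-5 + F)
Z(y(-13), -131) - (8043 - 1*8176) = -131*(-5 + (-3 - 13)) - (8043 - 1*8176) = -131*(-5 - 16) - (8043 - 8176) = -131*(-21) - 1*(-133) = 2751 + 133 = 2884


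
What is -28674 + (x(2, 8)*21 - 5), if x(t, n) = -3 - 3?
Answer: -28805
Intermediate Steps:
x(t, n) = -6
-28674 + (x(2, 8)*21 - 5) = -28674 + (-6*21 - 5) = -28674 + (-126 - 5) = -28674 - 131 = -28805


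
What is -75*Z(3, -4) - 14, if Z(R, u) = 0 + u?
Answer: 286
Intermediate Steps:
Z(R, u) = u
-75*Z(3, -4) - 14 = -75*(-4) - 14 = 300 - 14 = 286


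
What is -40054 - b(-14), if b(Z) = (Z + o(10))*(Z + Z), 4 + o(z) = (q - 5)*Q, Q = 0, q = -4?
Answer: -40558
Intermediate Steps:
o(z) = -4 (o(z) = -4 + (-4 - 5)*0 = -4 - 9*0 = -4 + 0 = -4)
b(Z) = 2*Z*(-4 + Z) (b(Z) = (Z - 4)*(Z + Z) = (-4 + Z)*(2*Z) = 2*Z*(-4 + Z))
-40054 - b(-14) = -40054 - 2*(-14)*(-4 - 14) = -40054 - 2*(-14)*(-18) = -40054 - 1*504 = -40054 - 504 = -40558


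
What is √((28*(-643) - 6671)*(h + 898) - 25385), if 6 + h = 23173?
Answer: 2*I*√148457315 ≈ 24369.0*I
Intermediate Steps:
h = 23167 (h = -6 + 23173 = 23167)
√((28*(-643) - 6671)*(h + 898) - 25385) = √((28*(-643) - 6671)*(23167 + 898) - 25385) = √((-18004 - 6671)*24065 - 25385) = √(-24675*24065 - 25385) = √(-593803875 - 25385) = √(-593829260) = 2*I*√148457315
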